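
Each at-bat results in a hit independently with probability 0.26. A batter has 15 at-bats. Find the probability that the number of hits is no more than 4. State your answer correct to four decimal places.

X ~ Binomial(15, 0.26); P(X ≤ 4) = Σ C(15,k) p^k (1−p)^(15−k) over k:
  k=0: C(15,0)·0.26^0·0.74^15 = 0.010926
  k=1: C(15,1)·0.26^1·0.74^14 = 0.057585
  k=2: C(15,2)·0.26^2·0.74^13 = 0.141628
  k=3: C(15,3)·0.26^3·0.74^12 = 0.215631
  k=4: C(15,4)·0.26^4·0.74^11 = 0.227287
Total = 0.653058

0.6531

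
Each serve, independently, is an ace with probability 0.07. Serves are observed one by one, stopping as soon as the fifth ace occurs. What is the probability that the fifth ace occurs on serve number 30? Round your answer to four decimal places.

Y = trial on which the fifth success occurs; negative binomial, r=5, p=0.07.
P(Y=30) = C(29,4) · p^5 · (1−p)^25
= 23751 · 1.6807e-06 · 0.16296 = 0.006505

0.0065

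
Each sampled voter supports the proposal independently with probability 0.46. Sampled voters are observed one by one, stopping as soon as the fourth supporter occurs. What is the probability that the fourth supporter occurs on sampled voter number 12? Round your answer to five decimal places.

0.05342

Y = trial on which the fourth success occurs; negative binomial, r=4, p=0.46.
P(Y=12) = C(11,3) · p^4 · (1−p)^8
= 165 · 0.044775 · 0.0072302 = 0.0534153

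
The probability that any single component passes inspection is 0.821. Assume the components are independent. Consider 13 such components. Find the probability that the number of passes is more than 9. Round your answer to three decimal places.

X ~ Binomial(13, 0.821); P(X ≥ 10) = Σ C(13,k) p^k (1−p)^(13−k) over k:
  k=10: C(13,10)·0.821^10·0.179^3 = 0.22822
  k=11: C(13,11)·0.821^11·0.179^2 = 0.28548
  k=12: C(13,12)·0.821^12·0.179^1 = 0.21823
  k=13: C(13,13)·0.821^13·0.179^0 = 0.07699
Total = 0.80893

0.809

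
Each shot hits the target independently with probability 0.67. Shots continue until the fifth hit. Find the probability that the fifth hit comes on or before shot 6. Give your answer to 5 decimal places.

0.35778

Finishing within 6 shots ⇔ at least 5 successes in the first 6. With X ~ Binomial(6, 0.67), P(Y ≤ 6) = 1 − P(X ≤ 4).
  k=0: C(6,0)·0.67^0·0.33^6 = 0.0012915
  k=1: C(6,1)·0.67^1·0.33^5 = 0.0157324
  k=2: C(6,2)·0.67^2·0.33^4 = 0.0798540
  k=3: C(6,3)·0.67^3·0.33^3 = 0.2161704
  k=4: C(6,4)·0.67^4·0.33^2 = 0.3291686
1 − 0.6422168 = 0.3577832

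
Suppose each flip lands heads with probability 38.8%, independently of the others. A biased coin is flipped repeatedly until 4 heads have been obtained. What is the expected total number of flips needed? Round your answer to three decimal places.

10.309

Y = total flips until the fourth success; negative binomial with r=4, p=0.388.
E[Y] = r / p = 4 / 0.388 = 10.30928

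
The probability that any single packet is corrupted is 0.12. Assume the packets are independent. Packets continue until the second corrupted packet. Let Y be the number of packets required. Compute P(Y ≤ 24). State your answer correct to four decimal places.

Finishing within 24 packets ⇔ at least 2 successes in the first 24. With X ~ Binomial(24, 0.12), P(Y ≤ 24) = 1 − P(X ≤ 1).
  k=0: C(24,0)·0.12^0·0.88^24 = 0.046514
  k=1: C(24,1)·0.12^1·0.88^23 = 0.152228
1 − 0.198742 = 0.801258

0.8013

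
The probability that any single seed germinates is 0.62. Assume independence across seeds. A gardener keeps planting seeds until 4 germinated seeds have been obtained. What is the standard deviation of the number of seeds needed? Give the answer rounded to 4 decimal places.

Y = total seeds until the fourth success; negative binomial with r=4, p=0.62.
SD(Y) = √[r(1−p)/p²] = √(3.954214) = 1.988521

1.9885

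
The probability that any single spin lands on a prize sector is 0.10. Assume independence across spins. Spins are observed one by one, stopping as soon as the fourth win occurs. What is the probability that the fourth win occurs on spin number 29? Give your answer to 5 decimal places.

0.02352

Y = trial on which the fourth success occurs; negative binomial, r=4, p=0.10.
P(Y=29) = C(28,3) · p^4 · (1−p)^25
= 3276 · 0.0001 · 0.07179 = 0.0235183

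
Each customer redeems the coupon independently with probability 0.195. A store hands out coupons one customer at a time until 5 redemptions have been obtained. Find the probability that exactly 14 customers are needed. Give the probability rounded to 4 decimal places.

0.0286

Y = trial on which the fifth success occurs; negative binomial, r=5, p=0.195.
P(Y=14) = C(13,4) · p^5 · (1−p)^9
= 715 · 0.00028195 · 0.14196 = 0.028618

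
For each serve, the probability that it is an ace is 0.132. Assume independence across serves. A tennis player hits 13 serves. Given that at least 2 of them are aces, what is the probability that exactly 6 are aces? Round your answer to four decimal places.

X ~ Binomial(13, 0.132). Want P(X=6 | X≥2) = P(X=6) / P(X≥2).
P(X=6) = C(13,6)·0.132^6·0.868^7 = 0.003370
P(X≥2) = 1 − 0.158766 − 0.313873 = 0.527361
Ratio = 0.003370 / 0.527361 = 0.006390

0.0064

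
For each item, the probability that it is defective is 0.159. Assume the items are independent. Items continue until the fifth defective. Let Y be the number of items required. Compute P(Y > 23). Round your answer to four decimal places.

0.7020

Needing more than 23 items ⇔ fewer than 5 successes in the first 23. With X ~ Binomial(23, 0.159), P(Y > 23) = P(X ≤ 4).
  k=0: C(23,0)·0.159^0·0.841^23 = 0.018634
  k=1: C(23,1)·0.159^1·0.841^22 = 0.081028
  k=2: C(23,2)·0.159^2·0.841^21 = 0.168512
  k=3: C(23,3)·0.159^3·0.841^20 = 0.223013
  k=4: C(23,4)·0.159^4·0.841^19 = 0.210815
P(X ≤ 4) = 0.702002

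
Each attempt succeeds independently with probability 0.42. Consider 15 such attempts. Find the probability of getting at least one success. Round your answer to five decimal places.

0.99972

P(at least one) = 1 − P(none) = 1 − (1 − 0.42)^15
= 1 − 0.0002828 = 0.9997172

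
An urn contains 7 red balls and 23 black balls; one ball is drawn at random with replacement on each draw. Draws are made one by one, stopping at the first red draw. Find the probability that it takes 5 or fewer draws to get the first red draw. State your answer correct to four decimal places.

0.7351

Y = number of draws to the first success; geometric, p = 0.233333.
P(Y ≤ 5) = 1 − (1−p)^5 = 1 − 0.264870 = 0.735130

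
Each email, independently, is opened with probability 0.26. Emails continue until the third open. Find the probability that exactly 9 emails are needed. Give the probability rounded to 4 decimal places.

Y = trial on which the third success occurs; negative binomial, r=3, p=0.26.
P(Y=9) = C(8,2) · p^3 · (1−p)^6
= 28 · 0.017576 · 0.16421 = 0.080811

0.0808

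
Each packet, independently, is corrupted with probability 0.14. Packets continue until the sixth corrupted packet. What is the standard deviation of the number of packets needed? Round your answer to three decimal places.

Y = total packets until the sixth success; negative binomial with r=6, p=0.14.
SD(Y) = √[r(1−p)/p²] = √(263.26531) = 16.22545

16.225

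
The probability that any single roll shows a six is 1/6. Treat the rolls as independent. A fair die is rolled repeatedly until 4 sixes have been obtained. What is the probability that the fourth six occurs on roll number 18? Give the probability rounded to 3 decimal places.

0.041

Y = trial on which the fourth success occurs; negative binomial, r=4, p=0.166667.
P(Y=18) = C(17,3) · p^4 · (1−p)^14
= 680 · 0.0007716 · 0.077887 = 0.04087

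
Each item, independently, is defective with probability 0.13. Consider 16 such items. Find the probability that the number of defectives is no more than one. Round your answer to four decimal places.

X ~ Binomial(16, 0.13); P(X ≤ 1) = Σ C(16,k) p^k (1−p)^(16−k) over k:
  k=0: C(16,0)·0.13^0·0.87^16 = 0.107723
  k=1: C(16,1)·0.13^1·0.87^15 = 0.257544
Total = 0.365267

0.3653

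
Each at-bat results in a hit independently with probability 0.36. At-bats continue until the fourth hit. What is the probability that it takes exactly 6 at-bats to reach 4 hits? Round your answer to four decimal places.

0.0688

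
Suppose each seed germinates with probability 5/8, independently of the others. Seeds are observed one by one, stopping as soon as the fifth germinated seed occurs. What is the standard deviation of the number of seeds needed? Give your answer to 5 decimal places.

Y = total seeds until the fifth success; negative binomial with r=5, p=0.625.
SD(Y) = √[r(1−p)/p²] = √(4.8000000) = 2.1908902

2.19089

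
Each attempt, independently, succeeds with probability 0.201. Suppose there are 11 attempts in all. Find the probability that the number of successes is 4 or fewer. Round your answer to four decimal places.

0.9486

X ~ Binomial(11, 0.201); P(X ≤ 4) = Σ C(11,k) p^k (1−p)^(11−k) over k:
  k=0: C(11,0)·0.201^0·0.799^11 = 0.084726
  k=1: C(11,1)·0.201^1·0.799^10 = 0.234453
  k=2: C(11,2)·0.201^2·0.799^9 = 0.294901
  k=3: C(11,3)·0.201^3·0.799^8 = 0.222560
  k=4: C(11,4)·0.201^4·0.799^7 = 0.111976
Total = 0.948615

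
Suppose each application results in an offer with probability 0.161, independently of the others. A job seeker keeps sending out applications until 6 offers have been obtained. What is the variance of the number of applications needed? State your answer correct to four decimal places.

194.2055

Y = total applications until the sixth success; negative binomial with r=6, p=0.161.
Var(Y) = r(1−p)/p² = 6·0.839 / 0.161² = 194.205470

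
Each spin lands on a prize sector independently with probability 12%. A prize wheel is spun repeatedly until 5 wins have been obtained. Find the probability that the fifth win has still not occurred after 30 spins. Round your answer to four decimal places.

Needing more than 30 spins ⇔ fewer than 5 successes in the first 30. With X ~ Binomial(30, 0.12), P(Y > 30) = P(X ≤ 4).
  k=0: C(30,0)·0.12^0·0.88^30 = 0.021601
  k=1: C(30,1)·0.12^1·0.88^29 = 0.088369
  k=2: C(30,2)·0.12^2·0.88^28 = 0.174730
  k=3: C(30,3)·0.12^3·0.88^27 = 0.222383
  k=4: C(30,4)·0.12^4·0.88^26 = 0.204694
P(X ≤ 4) = 0.711777

0.7118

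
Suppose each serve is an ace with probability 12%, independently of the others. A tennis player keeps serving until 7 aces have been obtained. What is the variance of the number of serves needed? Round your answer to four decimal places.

Y = total serves until the seventh success; negative binomial with r=7, p=0.12.
Var(Y) = r(1−p)/p² = 7·0.88 / 0.12² = 427.777778

427.7778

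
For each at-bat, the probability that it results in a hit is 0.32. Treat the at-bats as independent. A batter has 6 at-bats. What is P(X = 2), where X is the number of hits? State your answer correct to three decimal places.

0.328

X ~ Binomial(n=6, p=0.32).
P(X=2) = C(6,2) · p^2 · (1−p)^4
= 15 · 0.1024 · 0.21381 = 0.32842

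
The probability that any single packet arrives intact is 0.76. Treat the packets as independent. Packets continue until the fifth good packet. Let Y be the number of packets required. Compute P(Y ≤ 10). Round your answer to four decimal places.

Finishing within 10 packets ⇔ at least 5 successes in the first 10. With X ~ Binomial(10, 0.76), P(Y ≤ 10) = 1 − P(X ≤ 4).
  k=0: C(10,0)·0.76^0·0.24^10 = 0.000001
  k=1: C(10,1)·0.76^1·0.24^9 = 0.000020
  k=2: C(10,2)·0.76^2·0.24^8 = 0.000286
  k=3: C(10,3)·0.76^3·0.24^7 = 0.002416
  k=4: C(10,4)·0.76^4·0.24^6 = 0.013389
1 − 0.016112 = 0.983888

0.9839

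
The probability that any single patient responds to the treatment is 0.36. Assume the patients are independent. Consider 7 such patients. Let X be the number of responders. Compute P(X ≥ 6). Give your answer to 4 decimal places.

0.0105

X ~ Binomial(7, 0.36); P(X ≥ 6) = Σ C(7,k) p^k (1−p)^(7−k) over k:
  k=6: C(7,6)·0.36^6·0.64^1 = 0.009752
  k=7: C(7,7)·0.36^7·0.64^0 = 0.000784
Total = 0.010536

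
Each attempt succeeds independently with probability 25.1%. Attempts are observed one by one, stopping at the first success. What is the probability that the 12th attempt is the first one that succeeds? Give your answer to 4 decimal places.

0.0104

Geometric (trials to first success), p = 0.251.
P(Y = 12) = (1−p)^11 · p = 0.04162 · 0.251 = 0.010447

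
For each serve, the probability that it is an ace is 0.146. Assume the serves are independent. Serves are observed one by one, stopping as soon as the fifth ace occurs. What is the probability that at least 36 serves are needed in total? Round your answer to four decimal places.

Needing more than 35 serves ⇔ fewer than 5 successes in the first 35. With X ~ Binomial(35, 0.146), P(Y > 35) = P(X ≤ 4).
  k=0: C(35,0)·0.146^0·0.854^35 = 0.003990
  k=1: C(35,1)·0.146^1·0.854^34 = 0.023877
  k=2: C(35,2)·0.146^2·0.854^33 = 0.069396
  k=3: C(35,3)·0.146^3·0.854^32 = 0.130503
  k=4: C(35,4)·0.146^4·0.854^31 = 0.178486
P(X ≤ 4) = 0.406253

0.4063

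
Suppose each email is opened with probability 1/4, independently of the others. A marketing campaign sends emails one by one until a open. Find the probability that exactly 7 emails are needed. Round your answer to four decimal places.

0.0445

Geometric (trials to first success), p = 0.25.
P(Y = 7) = (1−p)^6 · p = 0.17798 · 0.25 = 0.044495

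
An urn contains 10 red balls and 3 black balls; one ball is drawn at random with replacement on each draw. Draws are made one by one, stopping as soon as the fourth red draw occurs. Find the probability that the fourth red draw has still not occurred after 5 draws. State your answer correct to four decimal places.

Needing more than 5 draws ⇔ fewer than 4 successes in the first 5. With X ~ Binomial(5, 0.769231), P(Y > 5) = P(X ≤ 3).
  k=0: C(5,0)·0.769231^0·0.230769^5 = 0.000654
  k=1: C(5,1)·0.769231^1·0.230769^4 = 0.010908
  k=2: C(5,2)·0.769231^2·0.230769^3 = 0.072719
  k=3: C(5,3)·0.769231^3·0.230769^2 = 0.242396
P(X ≤ 3) = 0.326677

0.3267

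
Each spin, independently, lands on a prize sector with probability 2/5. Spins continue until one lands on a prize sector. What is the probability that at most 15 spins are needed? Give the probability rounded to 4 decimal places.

0.9995

Y = number of spins to the first success; geometric, p = 0.40.
P(Y ≤ 15) = 1 − (1−p)^15 = 1 − 0.000470 = 0.999530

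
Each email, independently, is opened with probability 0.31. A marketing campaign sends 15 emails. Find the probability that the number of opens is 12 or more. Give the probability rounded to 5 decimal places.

0.00013

X ~ Binomial(15, 0.31); P(X ≥ 12) = Σ C(15,k) p^k (1−p)^(15−k) over k:
  k=12: C(15,12)·0.31^12·0.69^3 = 0.0001177
  k=13: C(15,13)·0.31^13·0.69^2 = 0.0000122
  k=14: C(15,14)·0.31^14·0.69^1 = 0.0000008
  k=15: C(15,15)·0.31^15·0.69^0 = 0.0000000
Total = 0.0001307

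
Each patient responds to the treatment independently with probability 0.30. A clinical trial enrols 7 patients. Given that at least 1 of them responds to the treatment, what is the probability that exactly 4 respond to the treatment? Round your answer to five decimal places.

X ~ Binomial(7, 0.30). Want P(X=4 | X≥1) = P(X=4) / P(X≥1).
P(X=4) = C(7,4)·0.30^4·0.70^3 = 0.0972405
P(X≥1) = 1 − 0.0823543 = 0.9176457
Ratio = 0.0972405 / 0.9176457 = 0.1059674

0.10597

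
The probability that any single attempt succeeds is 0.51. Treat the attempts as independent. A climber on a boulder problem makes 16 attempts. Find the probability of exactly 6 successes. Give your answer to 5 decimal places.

X ~ Binomial(n=16, p=0.51).
P(X=6) = C(16,6) · p^6 · (1−p)^10
= 8008 · 0.017596 · 0.00079792 = 0.1124361

0.11244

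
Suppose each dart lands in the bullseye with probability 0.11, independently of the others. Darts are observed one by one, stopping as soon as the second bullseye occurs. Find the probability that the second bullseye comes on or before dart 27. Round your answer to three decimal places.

0.813

Finishing within 27 darts ⇔ at least 2 successes in the first 27. With X ~ Binomial(27, 0.11), P(Y ≤ 27) = 1 − P(X ≤ 1).
  k=0: C(27,0)·0.11^0·0.89^27 = 0.04301
  k=1: C(27,1)·0.11^1·0.89^26 = 0.14351
1 − 0.18652 = 0.81348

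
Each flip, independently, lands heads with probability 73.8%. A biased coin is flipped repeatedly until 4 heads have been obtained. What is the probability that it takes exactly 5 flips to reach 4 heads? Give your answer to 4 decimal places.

Y = trial on which the fourth success occurs; negative binomial, r=4, p=0.738.
P(Y=5) = C(4,3) · p^4 · (1−p)^1
= 4 · 0.29664 · 0.262 = 0.310876

0.3109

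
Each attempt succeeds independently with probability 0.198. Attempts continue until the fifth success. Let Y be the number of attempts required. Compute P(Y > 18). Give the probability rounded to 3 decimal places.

0.724

Needing more than 18 attempts ⇔ fewer than 5 successes in the first 18. With X ~ Binomial(18, 0.198), P(Y > 18) = P(X ≤ 4).
  k=0: C(18,0)·0.198^0·0.802^18 = 0.01884
  k=1: C(18,1)·0.198^1·0.802^17 = 0.08373
  k=2: C(18,2)·0.198^2·0.802^16 = 0.17572
  k=3: C(18,3)·0.198^3·0.802^15 = 0.23137
  k=4: C(18,4)·0.198^4·0.802^14 = 0.21420
P(X ≤ 4) = 0.72386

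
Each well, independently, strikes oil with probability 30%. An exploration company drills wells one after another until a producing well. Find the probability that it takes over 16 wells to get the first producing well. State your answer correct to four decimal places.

0.0033

Y = number of wells to the first success; geometric, p = 0.30.
P(Y > 16) = P(first 16 all fail) = (1−p)^16 = 0.003323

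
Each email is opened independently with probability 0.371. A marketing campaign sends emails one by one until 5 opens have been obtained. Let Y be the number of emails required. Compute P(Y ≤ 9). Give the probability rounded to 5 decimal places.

0.20908

Finishing within 9 emails ⇔ at least 5 successes in the first 9. With X ~ Binomial(9, 0.371), P(Y ≤ 9) = 1 − P(X ≤ 4).
  k=0: C(9,0)·0.371^0·0.629^9 = 0.0154119
  k=1: C(9,1)·0.371^1·0.629^8 = 0.0818129
  k=2: C(9,2)·0.371^2·0.629^7 = 0.1930211
  k=3: C(9,3)·0.371^3·0.629^6 = 0.2656470
  k=4: C(9,4)·0.371^4·0.629^5 = 0.2350279
1 − 0.7909207 = 0.2090793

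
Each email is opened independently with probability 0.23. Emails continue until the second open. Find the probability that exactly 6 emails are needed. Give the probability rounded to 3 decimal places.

0.093

Y = trial on which the second success occurs; negative binomial, r=2, p=0.23.
P(Y=6) = C(5,1) · p^2 · (1−p)^4
= 5 · 0.0529 · 0.35153 = 0.09298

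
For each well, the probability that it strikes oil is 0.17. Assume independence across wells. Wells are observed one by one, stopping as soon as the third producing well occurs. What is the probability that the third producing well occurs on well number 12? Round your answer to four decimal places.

0.0505

Y = trial on which the third success occurs; negative binomial, r=3, p=0.17.
P(Y=12) = C(11,2) · p^3 · (1−p)^9
= 55 · 0.004913 · 0.18694 = 0.050514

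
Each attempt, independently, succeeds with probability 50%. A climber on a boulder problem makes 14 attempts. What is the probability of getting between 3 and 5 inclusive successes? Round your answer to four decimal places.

X ~ Binomial(14, 0.50); P(3 ≤ X ≤ 5) = Σ C(14,k) p^k (1−p)^(14−k) over k:
  k=3: C(14,3)·0.50^3·0.50^11 = 0.022217
  k=4: C(14,4)·0.50^4·0.50^10 = 0.061096
  k=5: C(14,5)·0.50^5·0.50^9 = 0.122192
Total = 0.205505

0.2055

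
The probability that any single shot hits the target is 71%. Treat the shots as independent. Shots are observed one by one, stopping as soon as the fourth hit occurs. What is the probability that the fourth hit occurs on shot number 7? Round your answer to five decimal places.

Y = trial on which the fourth success occurs; negative binomial, r=4, p=0.71.
P(Y=7) = C(6,3) · p^4 · (1−p)^3
= 20 · 0.25412 · 0.024389 = 0.1239531

0.12395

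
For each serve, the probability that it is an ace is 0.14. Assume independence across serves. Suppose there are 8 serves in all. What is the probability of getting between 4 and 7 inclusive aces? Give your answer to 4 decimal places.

0.0168

X ~ Binomial(8, 0.14); P(4 ≤ X ≤ 7) = Σ C(8,k) p^k (1−p)^(8−k) over k:
  k=4: C(8,4)·0.14^4·0.86^4 = 0.014710
  k=5: C(8,5)·0.14^5·0.86^3 = 0.001916
  k=6: C(8,6)·0.14^6·0.86^2 = 0.000156
  k=7: C(8,7)·0.14^7·0.86^1 = 0.000007
Total = 0.016789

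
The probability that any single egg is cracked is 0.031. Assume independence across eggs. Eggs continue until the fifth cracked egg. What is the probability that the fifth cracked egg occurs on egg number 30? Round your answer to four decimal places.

0.0003

Y = trial on which the fifth success occurs; negative binomial, r=5, p=0.031.
P(Y=30) = C(29,4) · p^5 · (1−p)^25
= 23751 · 2.8629e-08 · 0.45509 = 0.000309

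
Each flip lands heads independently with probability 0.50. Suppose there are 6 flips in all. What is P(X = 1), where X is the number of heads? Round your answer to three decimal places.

X ~ Binomial(n=6, p=0.50).
P(X=1) = C(6,1) · p^1 · (1−p)^5
= 6 · 0.5 · 0.03125 = 0.09375

0.094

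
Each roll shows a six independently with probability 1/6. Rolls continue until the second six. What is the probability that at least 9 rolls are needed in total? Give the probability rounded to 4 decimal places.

0.6047

Needing more than 8 rolls ⇔ fewer than 2 successes in the first 8. With X ~ Binomial(8, 0.166667), P(Y > 8) = P(X ≤ 1).
  k=0: C(8,0)·0.166667^0·0.833333^8 = 0.232568
  k=1: C(8,1)·0.166667^1·0.833333^7 = 0.372109
P(X ≤ 1) = 0.604677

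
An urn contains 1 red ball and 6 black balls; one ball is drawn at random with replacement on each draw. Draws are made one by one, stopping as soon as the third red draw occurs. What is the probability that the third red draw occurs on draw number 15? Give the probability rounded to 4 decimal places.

Y = trial on which the third success occurs; negative binomial, r=3, p=0.142857.
P(Y=15) = C(14,2) · p^3 · (1−p)^12
= 91 · 0.0029155 · 0.15727 = 0.041724

0.0417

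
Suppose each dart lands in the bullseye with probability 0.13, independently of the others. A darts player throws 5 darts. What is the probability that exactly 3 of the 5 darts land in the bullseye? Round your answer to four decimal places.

X ~ Binomial(n=5, p=0.13).
P(X=3) = C(5,3) · p^3 · (1−p)^2
= 10 · 0.002197 · 0.7569 = 0.016629

0.0166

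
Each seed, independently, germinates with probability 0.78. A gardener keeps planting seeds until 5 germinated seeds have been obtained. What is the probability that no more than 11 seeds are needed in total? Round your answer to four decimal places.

0.9965

Finishing within 11 seeds ⇔ at least 5 successes in the first 11. With X ~ Binomial(11, 0.78), P(Y ≤ 11) = 1 − P(X ≤ 4).
  k=0: C(11,0)·0.78^0·0.22^11 = 0.000000
  k=1: C(11,1)·0.78^1·0.22^10 = 0.000002
  k=2: C(11,2)·0.78^2·0.22^9 = 0.000040
  k=3: C(11,3)·0.78^3·0.22^8 = 0.000430
  k=4: C(11,4)·0.78^4·0.22^7 = 0.003047
1 − 0.003519 = 0.996481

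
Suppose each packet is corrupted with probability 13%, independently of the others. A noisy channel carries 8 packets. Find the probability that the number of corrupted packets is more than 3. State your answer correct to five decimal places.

0.01293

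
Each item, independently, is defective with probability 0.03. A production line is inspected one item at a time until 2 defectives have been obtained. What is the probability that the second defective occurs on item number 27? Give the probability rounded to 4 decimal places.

0.0109

Y = trial on which the second success occurs; negative binomial, r=2, p=0.03.
P(Y=27) = C(26,1) · p^2 · (1−p)^25
= 26 · 0.0009 · 0.46697 = 0.010927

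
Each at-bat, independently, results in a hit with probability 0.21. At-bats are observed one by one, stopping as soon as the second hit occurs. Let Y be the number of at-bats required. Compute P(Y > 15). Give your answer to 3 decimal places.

Needing more than 15 at-bats ⇔ fewer than 2 successes in the first 15. With X ~ Binomial(15, 0.21), P(Y > 15) = P(X ≤ 1).
  k=0: C(15,0)·0.21^0·0.79^15 = 0.02913
  k=1: C(15,1)·0.21^1·0.79^14 = 0.11617
P(X ≤ 1) = 0.14530

0.145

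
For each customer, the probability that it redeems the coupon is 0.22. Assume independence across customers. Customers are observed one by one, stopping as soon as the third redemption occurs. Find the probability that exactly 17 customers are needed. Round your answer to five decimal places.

Y = trial on which the third success occurs; negative binomial, r=3, p=0.22.
P(Y=17) = C(16,2) · p^3 · (1−p)^14
= 120 · 0.010648 · 0.030855 = 0.0394252

0.03943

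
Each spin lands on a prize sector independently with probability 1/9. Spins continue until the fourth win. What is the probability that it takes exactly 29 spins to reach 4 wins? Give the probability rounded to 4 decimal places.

Y = trial on which the fourth success occurs; negative binomial, r=4, p=0.111111.
P(Y=29) = C(28,3) · p^4 · (1−p)^25
= 3276 · 0.00015242 · 0.052624 = 0.026276

0.0263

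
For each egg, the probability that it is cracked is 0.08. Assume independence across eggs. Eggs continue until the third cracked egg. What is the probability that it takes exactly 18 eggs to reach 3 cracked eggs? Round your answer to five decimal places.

0.01994

Y = trial on which the third success occurs; negative binomial, r=3, p=0.08.
P(Y=18) = C(17,2) · p^3 · (1−p)^15
= 136 · 0.000512 · 0.2863 = 0.0199355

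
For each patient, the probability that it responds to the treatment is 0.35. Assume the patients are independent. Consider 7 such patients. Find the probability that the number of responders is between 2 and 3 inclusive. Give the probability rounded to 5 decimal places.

0.56636

X ~ Binomial(7, 0.35); P(2 ≤ X ≤ 3) = Σ C(7,k) p^k (1−p)^(7−k) over k:
  k=2: C(7,2)·0.35^2·0.65^5 = 0.2984848
  k=3: C(7,3)·0.35^3·0.65^4 = 0.2678709
Total = 0.5663557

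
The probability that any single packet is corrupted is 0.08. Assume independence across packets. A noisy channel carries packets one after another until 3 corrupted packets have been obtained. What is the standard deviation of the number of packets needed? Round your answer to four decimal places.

Y = total packets until the third success; negative binomial with r=3, p=0.08.
SD(Y) = √[r(1−p)/p²] = √(431.250000) = 20.766560

20.7666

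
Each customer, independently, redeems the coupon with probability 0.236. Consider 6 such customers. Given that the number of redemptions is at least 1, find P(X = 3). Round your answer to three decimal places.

0.146

X ~ Binomial(6, 0.236). Want P(X=3 | X≥1) = P(X=3) / P(X≥1).
P(X=3) = C(6,3)·0.236^3·0.764^3 = 0.11723
P(X≥1) = 1 − 0.19887 = 0.80113
Ratio = 0.11723 / 0.80113 = 0.14633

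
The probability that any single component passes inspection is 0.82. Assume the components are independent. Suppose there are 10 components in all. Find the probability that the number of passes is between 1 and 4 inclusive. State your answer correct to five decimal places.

0.00367

X ~ Binomial(10, 0.82); P(1 ≤ X ≤ 4) = Σ C(10,k) p^k (1−p)^(10−k) over k:
  k=1: C(10,1)·0.82^1·0.18^9 = 0.0000016
  k=2: C(10,2)·0.82^2·0.18^8 = 0.0000333
  k=3: C(10,3)·0.82^3·0.18^7 = 0.0004051
  k=4: C(10,4)·0.82^4·0.18^6 = 0.0032293
Total = 0.0036694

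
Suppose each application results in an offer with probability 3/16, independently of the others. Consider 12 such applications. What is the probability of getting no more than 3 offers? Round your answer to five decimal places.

0.82670

X ~ Binomial(12, 0.1875); P(X ≤ 3) = Σ C(12,k) p^k (1−p)^(12−k) over k:
  k=0: C(12,0)·0.1875^0·0.8125^12 = 0.0827714
  k=1: C(12,1)·0.1875^1·0.8125^11 = 0.2292132
  k=2: C(12,2)·0.1875^2·0.8125^10 = 0.2909244
  k=3: C(12,3)·0.1875^3·0.8125^9 = 0.2237880
Total = 0.8266970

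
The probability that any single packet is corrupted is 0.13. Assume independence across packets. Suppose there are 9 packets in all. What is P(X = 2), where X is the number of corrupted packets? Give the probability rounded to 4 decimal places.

X ~ Binomial(n=9, p=0.13).
P(X=2) = C(9,2) · p^2 · (1−p)^7
= 36 · 0.0169 · 0.37725 = 0.229522

0.2295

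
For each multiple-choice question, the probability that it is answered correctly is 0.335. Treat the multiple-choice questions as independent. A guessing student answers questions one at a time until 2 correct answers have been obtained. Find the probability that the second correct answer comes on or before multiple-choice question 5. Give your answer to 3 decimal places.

Finishing within 5 multiple-choice questions ⇔ at least 2 successes in the first 5. With X ~ Binomial(5, 0.335), P(Y ≤ 5) = 1 − P(X ≤ 1).
  k=0: C(5,0)·0.335^0·0.665^5 = 0.13005
  k=1: C(5,1)·0.335^1·0.665^4 = 0.32757
1 − 0.45762 = 0.54238

0.542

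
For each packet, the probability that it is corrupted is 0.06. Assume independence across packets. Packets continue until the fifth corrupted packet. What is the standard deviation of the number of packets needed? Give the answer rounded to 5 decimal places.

36.13247

Y = total packets until the fifth success; negative binomial with r=5, p=0.06.
SD(Y) = √[r(1−p)/p²] = √(1305.5555556) = 36.1324723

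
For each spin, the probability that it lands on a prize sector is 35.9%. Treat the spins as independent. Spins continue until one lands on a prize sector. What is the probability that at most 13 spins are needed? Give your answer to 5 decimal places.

Y = number of spins to the first success; geometric, p = 0.359.
P(Y ≤ 13) = 1 − (1−p)^13 = 1 − 0.0030843 = 0.9969157

0.99692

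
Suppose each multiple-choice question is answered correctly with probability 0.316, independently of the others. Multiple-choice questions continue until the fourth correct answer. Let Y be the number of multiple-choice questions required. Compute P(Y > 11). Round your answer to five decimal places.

Needing more than 11 multiple-choice questions ⇔ fewer than 4 successes in the first 11. With X ~ Binomial(11, 0.316), P(Y > 11) = P(X ≤ 3).
  k=0: C(11,0)·0.316^0·0.684^11 = 0.0153326
  k=1: C(11,1)·0.316^1·0.684^10 = 0.0779185
  k=2: C(11,2)·0.316^2·0.684^9 = 0.1799873
  k=3: C(11,3)·0.316^3·0.684^8 = 0.2494560
P(X ≤ 3) = 0.5226945

0.52269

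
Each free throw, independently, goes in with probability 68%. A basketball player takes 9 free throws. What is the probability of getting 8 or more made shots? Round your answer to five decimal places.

X ~ Binomial(9, 0.68); P(X ≥ 8) = Σ C(9,k) p^k (1−p)^(9−k) over k:
  k=8: C(9,8)·0.68^8·0.32^1 = 0.1316630
  k=9: C(9,9)·0.68^9·0.32^0 = 0.0310871
Total = 0.1627501

0.16275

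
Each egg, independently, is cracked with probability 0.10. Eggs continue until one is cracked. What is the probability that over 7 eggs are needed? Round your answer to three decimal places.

Y = number of eggs to the first success; geometric, p = 0.10.
P(Y > 7) = P(first 7 all fail) = (1−p)^7 = 0.47830

0.478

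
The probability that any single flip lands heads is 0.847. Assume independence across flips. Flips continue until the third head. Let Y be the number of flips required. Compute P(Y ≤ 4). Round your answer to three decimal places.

0.887

Finishing within 4 flips ⇔ at least 3 successes in the first 4. With X ~ Binomial(4, 0.847), P(Y ≤ 4) = 1 − P(X ≤ 2).
  k=0: C(4,0)·0.847^0·0.153^4 = 0.00055
  k=1: C(4,1)·0.847^1·0.153^3 = 0.01213
  k=2: C(4,2)·0.847^2·0.153^2 = 0.10076
1 − 0.11345 = 0.88655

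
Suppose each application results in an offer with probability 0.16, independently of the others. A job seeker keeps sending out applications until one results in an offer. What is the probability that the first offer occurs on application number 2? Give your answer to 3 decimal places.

0.134

Geometric (trials to first success), p = 0.16.
P(Y = 2) = (1−p)^1 · p = 0.84 · 0.16 = 0.13440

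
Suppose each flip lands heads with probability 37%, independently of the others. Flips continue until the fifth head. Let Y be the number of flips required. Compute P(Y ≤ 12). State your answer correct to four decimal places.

Finishing within 12 flips ⇔ at least 5 successes in the first 12. With X ~ Binomial(12, 0.37), P(Y ≤ 12) = 1 − P(X ≤ 4).
  k=0: C(12,0)·0.37^0·0.63^12 = 0.003909
  k=1: C(12,1)·0.37^1·0.63^11 = 0.027550
  k=2: C(12,2)·0.37^2·0.63^10 = 0.088992
  k=3: C(12,3)·0.37^3·0.63^9 = 0.174218
  k=4: C(12,4)·0.37^4·0.63^8 = 0.230217
1 − 0.524886 = 0.475114

0.4751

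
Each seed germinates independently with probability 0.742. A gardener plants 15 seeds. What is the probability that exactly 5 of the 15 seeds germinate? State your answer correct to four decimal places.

X ~ Binomial(n=15, p=0.742).
P(X=5) = C(15,5) · p^5 · (1−p)^10
= 3003 · 0.22492 · 1.3068e-06 = 0.000883

0.0009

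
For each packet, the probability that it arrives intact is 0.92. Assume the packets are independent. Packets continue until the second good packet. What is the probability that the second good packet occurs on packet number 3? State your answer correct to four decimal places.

Y = trial on which the second success occurs; negative binomial, r=2, p=0.92.
P(Y=3) = C(2,1) · p^2 · (1−p)^1
= 2 · 0.8464 · 0.08 = 0.135424

0.1354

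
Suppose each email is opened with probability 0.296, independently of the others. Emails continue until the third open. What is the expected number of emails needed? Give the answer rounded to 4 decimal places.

10.1351

Y = total emails until the third success; negative binomial with r=3, p=0.296.
E[Y] = r / p = 3 / 0.296 = 10.135135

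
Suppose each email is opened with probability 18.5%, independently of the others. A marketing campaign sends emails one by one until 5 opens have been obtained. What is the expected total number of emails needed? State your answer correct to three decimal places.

Y = total emails until the fifth success; negative binomial with r=5, p=0.185.
E[Y] = r / p = 5 / 0.185 = 27.02703

27.027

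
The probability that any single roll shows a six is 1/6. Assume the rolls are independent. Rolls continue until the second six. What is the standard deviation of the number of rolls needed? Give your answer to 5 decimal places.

Y = total rolls until the second success; negative binomial with r=2, p=0.166667.
SD(Y) = √[r(1−p)/p²] = √(60.0000000) = 7.7459667

7.74597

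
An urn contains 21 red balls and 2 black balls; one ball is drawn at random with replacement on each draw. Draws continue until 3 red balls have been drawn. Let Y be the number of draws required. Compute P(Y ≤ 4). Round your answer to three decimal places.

Finishing within 4 draws ⇔ at least 3 successes in the first 4. With X ~ Binomial(4, 0.913043), P(Y ≤ 4) = 1 − P(X ≤ 2).
  k=0: C(4,0)·0.913043^0·0.086957^4 = 0.00006
  k=1: C(4,1)·0.913043^1·0.086957^3 = 0.00240
  k=2: C(4,2)·0.913043^2·0.086957^2 = 0.03782
1 − 0.04028 = 0.95972

0.960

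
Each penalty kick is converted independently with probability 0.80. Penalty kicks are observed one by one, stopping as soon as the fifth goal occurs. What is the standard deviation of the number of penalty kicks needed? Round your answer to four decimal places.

1.2500

Y = total penalty kicks until the fifth success; negative binomial with r=5, p=0.80.
SD(Y) = √[r(1−p)/p²] = √(1.562500) = 1.250000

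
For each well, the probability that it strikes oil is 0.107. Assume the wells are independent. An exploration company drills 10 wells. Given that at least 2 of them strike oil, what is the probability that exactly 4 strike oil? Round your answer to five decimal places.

0.04795

X ~ Binomial(10, 0.107). Want P(X=4 | X≥2) = P(X=4) / P(X≥2).
P(X=4) = C(10,4)·0.107^4·0.893^6 = 0.0139593
P(X≥2) = 1 − 0.3224888 − 0.3864087 = 0.2911025
Ratio = 0.0139593 / 0.2911025 = 0.0479532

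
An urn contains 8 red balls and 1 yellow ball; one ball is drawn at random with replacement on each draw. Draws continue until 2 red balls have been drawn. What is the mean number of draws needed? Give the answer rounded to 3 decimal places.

2.250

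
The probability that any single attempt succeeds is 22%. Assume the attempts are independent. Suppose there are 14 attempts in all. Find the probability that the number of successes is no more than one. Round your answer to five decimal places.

X ~ Binomial(14, 0.22); P(X ≤ 1) = Σ C(14,k) p^k (1−p)^(14−k) over k:
  k=0: C(14,0)·0.22^0·0.78^14 = 0.0308549
  k=1: C(14,1)·0.22^1·0.78^13 = 0.1218374
Total = 0.1526923

0.15269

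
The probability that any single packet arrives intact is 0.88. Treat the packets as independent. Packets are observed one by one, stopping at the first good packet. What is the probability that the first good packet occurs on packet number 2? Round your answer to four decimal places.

Geometric (trials to first success), p = 0.88.
P(Y = 2) = (1−p)^1 · p = 0.12 · 0.88 = 0.105600

0.1056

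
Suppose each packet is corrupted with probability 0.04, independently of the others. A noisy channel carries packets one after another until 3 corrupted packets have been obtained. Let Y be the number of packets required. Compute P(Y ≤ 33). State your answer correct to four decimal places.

0.1442

Finishing within 33 packets ⇔ at least 3 successes in the first 33. With X ~ Binomial(33, 0.04), P(Y ≤ 33) = 1 − P(X ≤ 2).
  k=0: C(33,0)·0.04^0·0.96^33 = 0.259986
  k=1: C(33,1)·0.04^1·0.96^32 = 0.357481
  k=2: C(33,2)·0.04^2·0.96^31 = 0.238321
1 − 0.855789 = 0.144211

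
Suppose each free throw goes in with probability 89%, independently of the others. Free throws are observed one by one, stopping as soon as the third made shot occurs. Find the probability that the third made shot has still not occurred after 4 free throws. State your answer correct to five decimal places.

0.06239

Needing more than 4 free throws ⇔ fewer than 3 successes in the first 4. With X ~ Binomial(4, 0.89), P(Y > 4) = P(X ≤ 2).
  k=0: C(4,0)·0.89^0·0.11^4 = 0.0001464
  k=1: C(4,1)·0.89^1·0.11^3 = 0.0047384
  k=2: C(4,2)·0.89^2·0.11^2 = 0.0575065
P(X ≤ 2) = 0.0623912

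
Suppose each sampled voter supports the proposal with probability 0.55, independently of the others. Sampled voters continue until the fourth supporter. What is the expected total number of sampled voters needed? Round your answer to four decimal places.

7.2727

Y = total sampled voters until the fourth success; negative binomial with r=4, p=0.55.
E[Y] = r / p = 4 / 0.55 = 7.272727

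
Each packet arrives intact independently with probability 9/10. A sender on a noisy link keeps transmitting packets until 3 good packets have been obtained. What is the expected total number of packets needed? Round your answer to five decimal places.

3.33333

Y = total packets until the third success; negative binomial with r=3, p=0.90.
E[Y] = r / p = 3 / 0.90 = 3.3333333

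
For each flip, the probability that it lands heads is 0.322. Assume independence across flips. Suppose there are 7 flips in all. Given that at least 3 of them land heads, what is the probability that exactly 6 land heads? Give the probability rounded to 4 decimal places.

0.0131

X ~ Binomial(7, 0.322). Want P(X=6 | X≥3) = P(X=6) / P(X≥3).
P(X=6) = C(7,6)·0.322^6·0.678^1 = 0.005290
P(X≥3) = 1 − 0.065858 − 0.218944 − 0.311946 = 0.403253
Ratio = 0.005290 / 0.403253 = 0.013119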